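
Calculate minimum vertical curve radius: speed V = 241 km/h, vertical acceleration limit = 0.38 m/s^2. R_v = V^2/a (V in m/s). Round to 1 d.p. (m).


Convert speed: V = 241 / 3.6 = 66.9444 m/s
V^2 = 4481.5586 m^2/s^2
R_v = 4481.5586 / 0.38
R_v = 11793.6 m

11793.6


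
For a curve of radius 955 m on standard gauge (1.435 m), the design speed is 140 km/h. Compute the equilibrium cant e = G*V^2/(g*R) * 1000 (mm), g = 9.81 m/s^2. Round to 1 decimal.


Convert speed: V = 140 / 3.6 = 38.8889 m/s
Apply formula: e = 1.435 * 38.8889^2 / (9.81 * 955)
e = 1.435 * 1512.3457 / 9368.55
e = 0.231649 m = 231.6 mm

231.6


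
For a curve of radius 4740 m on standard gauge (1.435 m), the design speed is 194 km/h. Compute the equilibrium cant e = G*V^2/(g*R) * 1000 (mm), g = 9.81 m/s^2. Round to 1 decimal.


Convert speed: V = 194 / 3.6 = 53.8889 m/s
Apply formula: e = 1.435 * 53.8889^2 / (9.81 * 4740)
e = 1.435 * 2904.0123 / 46499.4
e = 0.08962 m = 89.6 mm

89.6


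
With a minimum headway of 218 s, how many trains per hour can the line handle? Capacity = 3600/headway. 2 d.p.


Capacity = 3600 / headway
Capacity = 3600 / 218
Capacity = 16.51 trains/hour

16.51


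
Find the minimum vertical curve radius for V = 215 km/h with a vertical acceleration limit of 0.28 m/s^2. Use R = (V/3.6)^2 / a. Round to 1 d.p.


Convert speed: V = 215 / 3.6 = 59.7222 m/s
V^2 = 3566.7438 m^2/s^2
R_v = 3566.7438 / 0.28
R_v = 12738.4 m

12738.4


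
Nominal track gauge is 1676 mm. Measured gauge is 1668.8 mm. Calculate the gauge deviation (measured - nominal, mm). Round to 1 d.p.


Deviation = measured - nominal
Deviation = 1668.8 - 1676
Deviation = -7.2 mm

-7.2


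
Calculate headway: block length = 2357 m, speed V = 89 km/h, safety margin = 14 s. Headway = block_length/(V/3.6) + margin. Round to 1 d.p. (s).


V = 89 / 3.6 = 24.7222 m/s
Block traversal time = 2357 / 24.7222 = 95.3393 s
Headway = 95.3393 + 14
Headway = 109.3 s

109.3


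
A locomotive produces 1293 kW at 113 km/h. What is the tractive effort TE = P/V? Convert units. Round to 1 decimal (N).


Convert: P = 1293 kW = 1293000 W
V = 113 / 3.6 = 31.3889 m/s
TE = 1293000 / 31.3889
TE = 41192.9 N

41192.9


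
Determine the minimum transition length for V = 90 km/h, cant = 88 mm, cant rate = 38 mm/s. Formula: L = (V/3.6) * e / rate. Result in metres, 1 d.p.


Convert speed: V = 90 / 3.6 = 25.0 m/s
L = 25.0 * 88 / 38
L = 2200.0 / 38
L = 57.9 m

57.9


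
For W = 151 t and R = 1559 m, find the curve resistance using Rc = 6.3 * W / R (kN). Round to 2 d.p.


Rc = 6.3 * W / R
Rc = 6.3 * 151 / 1559
Rc = 951.3 / 1559
Rc = 0.61 kN

0.61


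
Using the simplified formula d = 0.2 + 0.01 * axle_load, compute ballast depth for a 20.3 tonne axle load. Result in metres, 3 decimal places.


d = 0.2 + 0.01 * 20.3
d = 0.2 + 0.203
d = 0.403 m

0.403


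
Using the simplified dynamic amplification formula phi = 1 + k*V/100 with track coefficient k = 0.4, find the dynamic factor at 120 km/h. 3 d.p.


phi = 1 + k * V / 100
phi = 1 + 0.4 * 120 / 100
phi = 1 + 0.48
phi = 1.480

1.480


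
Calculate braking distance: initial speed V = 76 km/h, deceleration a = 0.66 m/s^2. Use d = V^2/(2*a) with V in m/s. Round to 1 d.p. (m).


Convert speed: V = 76 / 3.6 = 21.1111 m/s
V^2 = 445.679
d = 445.679 / (2 * 0.66)
d = 445.679 / 1.32
d = 337.6 m

337.6


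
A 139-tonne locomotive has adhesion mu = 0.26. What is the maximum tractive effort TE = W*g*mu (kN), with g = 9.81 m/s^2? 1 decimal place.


TE_max = W * g * mu
TE_max = 139 * 9.81 * 0.26
TE_max = 1363.59 * 0.26
TE_max = 354.5 kN

354.5


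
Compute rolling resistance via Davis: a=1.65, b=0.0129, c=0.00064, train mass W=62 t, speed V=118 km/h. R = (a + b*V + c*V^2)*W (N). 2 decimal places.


b*V = 0.0129 * 118 = 1.5222
c*V^2 = 0.00064 * 13924 = 8.91136
R_per_t = 1.65 + 1.5222 + 8.91136 = 12.08356 N/t
R_total = 12.08356 * 62 = 749.18 N

749.18


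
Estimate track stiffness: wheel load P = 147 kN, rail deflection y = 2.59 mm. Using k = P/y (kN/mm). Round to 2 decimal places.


Track stiffness k = P / y
k = 147 / 2.59
k = 56.76 kN/mm

56.76


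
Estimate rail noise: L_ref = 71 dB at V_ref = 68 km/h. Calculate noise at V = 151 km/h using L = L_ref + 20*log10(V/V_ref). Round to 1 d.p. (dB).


V/V_ref = 151 / 68 = 2.220588
log10(2.220588) = 0.346468
20 * 0.346468 = 6.9294
L = 71 + 6.9294 = 77.9 dB

77.9


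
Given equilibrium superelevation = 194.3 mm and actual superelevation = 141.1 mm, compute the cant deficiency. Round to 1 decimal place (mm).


Cant deficiency = equilibrium cant - actual cant
CD = 194.3 - 141.1
CD = 53.2 mm

53.2


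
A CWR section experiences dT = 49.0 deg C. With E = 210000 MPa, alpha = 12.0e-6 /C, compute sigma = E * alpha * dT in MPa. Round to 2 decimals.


sigma = E * alpha * dT
sigma = 210000 * 12.0e-6 * 49.0
sigma = 2.52 * 49.0
sigma = 123.48 MPa

123.48


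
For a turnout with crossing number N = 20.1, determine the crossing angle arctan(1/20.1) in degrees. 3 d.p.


1/N = 1/20.1 = 0.049751
angle = arctan(0.049751) = 0.04971 rad
angle = 0.04971 * 180/pi = 2.848 degrees

2.848


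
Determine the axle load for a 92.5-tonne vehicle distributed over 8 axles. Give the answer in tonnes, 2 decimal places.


Load per axle = total weight / number of axles
Load = 92.5 / 8
Load = 11.56 tonnes

11.56


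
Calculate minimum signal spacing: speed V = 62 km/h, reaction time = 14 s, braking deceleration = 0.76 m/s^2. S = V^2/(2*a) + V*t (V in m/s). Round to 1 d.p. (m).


V = 62 / 3.6 = 17.2222 m/s
Braking distance = 17.2222^2 / (2*0.76) = 195.1348 m
Sighting distance = 17.2222 * 14 = 241.1111 m
S = 195.1348 + 241.1111 = 436.2 m

436.2


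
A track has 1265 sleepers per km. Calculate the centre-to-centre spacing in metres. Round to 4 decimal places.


Spacing = 1000 m / number of sleepers
Spacing = 1000 / 1265
Spacing = 0.7905 m

0.7905


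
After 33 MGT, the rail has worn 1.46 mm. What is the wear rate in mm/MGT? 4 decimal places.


Wear rate = total wear / cumulative tonnage
Rate = 1.46 / 33
Rate = 0.0442 mm/MGT

0.0442


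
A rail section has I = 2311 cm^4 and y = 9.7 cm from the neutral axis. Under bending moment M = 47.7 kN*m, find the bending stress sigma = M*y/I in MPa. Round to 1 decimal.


Convert units:
M = 47.7 kN*m = 47700000 N*mm
y = 9.7 cm = 97 mm
I = 2311 cm^4 = 23110000 mm^4
sigma = 47700000 * 97 / 23110000
sigma = 200.2 MPa

200.2


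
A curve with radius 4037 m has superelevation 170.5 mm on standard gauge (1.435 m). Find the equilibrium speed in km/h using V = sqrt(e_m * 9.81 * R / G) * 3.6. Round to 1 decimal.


Convert cant: e = 170.5 mm = 0.1705 m
V_ms = sqrt(0.1705 * 9.81 * 4037 / 1.435)
V_ms = sqrt(4705.43999) = 68.5962 m/s
V = 68.5962 * 3.6 = 246.9 km/h

246.9


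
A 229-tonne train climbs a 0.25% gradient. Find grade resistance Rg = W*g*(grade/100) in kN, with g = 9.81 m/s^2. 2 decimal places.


Rg = W * 9.81 * grade / 100
Rg = 229 * 9.81 * 0.25 / 100
Rg = 2246.49 * 0.0025
Rg = 5.62 kN

5.62


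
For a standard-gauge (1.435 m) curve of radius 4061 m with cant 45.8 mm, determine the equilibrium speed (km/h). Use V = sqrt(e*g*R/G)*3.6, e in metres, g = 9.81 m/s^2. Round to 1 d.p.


Convert cant: e = 45.8 mm = 0.0458 m
V_ms = sqrt(0.0458 * 9.81 * 4061 / 1.435)
V_ms = sqrt(1271.497685) = 35.6581 m/s
V = 35.6581 * 3.6 = 128.4 km/h

128.4


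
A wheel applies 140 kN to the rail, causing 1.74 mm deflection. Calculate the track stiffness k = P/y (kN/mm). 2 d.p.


Track stiffness k = P / y
k = 140 / 1.74
k = 80.46 kN/mm

80.46


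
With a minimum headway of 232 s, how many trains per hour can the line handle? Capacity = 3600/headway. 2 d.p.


Capacity = 3600 / headway
Capacity = 3600 / 232
Capacity = 15.52 trains/hour

15.52


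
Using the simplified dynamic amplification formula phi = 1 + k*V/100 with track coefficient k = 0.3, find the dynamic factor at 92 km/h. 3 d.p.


phi = 1 + k * V / 100
phi = 1 + 0.3 * 92 / 100
phi = 1 + 0.276
phi = 1.276

1.276


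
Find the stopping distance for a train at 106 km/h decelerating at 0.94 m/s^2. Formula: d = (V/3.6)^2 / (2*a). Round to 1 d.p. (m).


Convert speed: V = 106 / 3.6 = 29.4444 m/s
V^2 = 866.9753
d = 866.9753 / (2 * 0.94)
d = 866.9753 / 1.88
d = 461.2 m

461.2


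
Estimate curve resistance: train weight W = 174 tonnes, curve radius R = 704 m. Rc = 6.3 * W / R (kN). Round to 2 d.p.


Rc = 6.3 * W / R
Rc = 6.3 * 174 / 704
Rc = 1096.2 / 704
Rc = 1.56 kN

1.56


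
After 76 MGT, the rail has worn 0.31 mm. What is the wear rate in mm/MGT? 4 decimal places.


Wear rate = total wear / cumulative tonnage
Rate = 0.31 / 76
Rate = 0.0041 mm/MGT

0.0041


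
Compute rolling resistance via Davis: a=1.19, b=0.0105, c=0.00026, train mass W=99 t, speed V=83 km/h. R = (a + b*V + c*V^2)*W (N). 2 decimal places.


b*V = 0.0105 * 83 = 0.8715
c*V^2 = 0.00026 * 6889 = 1.79114
R_per_t = 1.19 + 0.8715 + 1.79114 = 3.85264 N/t
R_total = 3.85264 * 99 = 381.41 N

381.41


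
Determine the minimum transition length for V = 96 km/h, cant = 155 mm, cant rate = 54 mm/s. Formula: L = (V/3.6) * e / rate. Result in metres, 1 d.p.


Convert speed: V = 96 / 3.6 = 26.6667 m/s
L = 26.6667 * 155 / 54
L = 4133.3333 / 54
L = 76.5 m

76.5


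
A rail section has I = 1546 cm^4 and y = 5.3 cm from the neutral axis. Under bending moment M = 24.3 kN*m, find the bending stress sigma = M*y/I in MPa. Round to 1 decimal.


Convert units:
M = 24.3 kN*m = 24300000 N*mm
y = 5.3 cm = 53 mm
I = 1546 cm^4 = 15460000 mm^4
sigma = 24300000 * 53 / 15460000
sigma = 83.3 MPa

83.3


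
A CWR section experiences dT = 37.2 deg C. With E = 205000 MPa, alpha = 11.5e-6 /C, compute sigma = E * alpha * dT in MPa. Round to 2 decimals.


sigma = E * alpha * dT
sigma = 205000 * 11.5e-6 * 37.2
sigma = 2.3575 * 37.2
sigma = 87.70 MPa

87.70


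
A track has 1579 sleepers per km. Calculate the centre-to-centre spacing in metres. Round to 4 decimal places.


Spacing = 1000 m / number of sleepers
Spacing = 1000 / 1579
Spacing = 0.6333 m

0.6333


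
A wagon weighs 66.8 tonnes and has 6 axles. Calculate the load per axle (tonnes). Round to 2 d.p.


Load per axle = total weight / number of axles
Load = 66.8 / 6
Load = 11.13 tonnes

11.13


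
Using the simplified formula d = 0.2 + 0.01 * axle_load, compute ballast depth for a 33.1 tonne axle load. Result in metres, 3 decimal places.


d = 0.2 + 0.01 * 33.1
d = 0.2 + 0.331
d = 0.531 m

0.531


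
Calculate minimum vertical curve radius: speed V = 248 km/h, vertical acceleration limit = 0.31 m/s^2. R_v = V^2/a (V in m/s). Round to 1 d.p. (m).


Convert speed: V = 248 / 3.6 = 68.8889 m/s
V^2 = 4745.679 m^2/s^2
R_v = 4745.679 / 0.31
R_v = 15308.6 m

15308.6


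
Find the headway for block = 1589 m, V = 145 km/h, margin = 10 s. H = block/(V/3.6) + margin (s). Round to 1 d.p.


V = 145 / 3.6 = 40.2778 m/s
Block traversal time = 1589 / 40.2778 = 39.451 s
Headway = 39.451 + 10
Headway = 49.5 s

49.5


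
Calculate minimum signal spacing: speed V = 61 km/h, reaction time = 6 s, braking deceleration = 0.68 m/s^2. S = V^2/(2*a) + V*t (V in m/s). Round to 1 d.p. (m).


V = 61 / 3.6 = 16.9444 m/s
Braking distance = 16.9444^2 / (2*0.68) = 211.1134 m
Sighting distance = 16.9444 * 6 = 101.6667 m
S = 211.1134 + 101.6667 = 312.8 m

312.8


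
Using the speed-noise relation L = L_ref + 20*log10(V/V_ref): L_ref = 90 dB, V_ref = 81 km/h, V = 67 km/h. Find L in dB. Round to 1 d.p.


V/V_ref = 67 / 81 = 0.82716
log10(0.82716) = -0.08241
20 * -0.08241 = -1.6482
L = 90 + -1.6482 = 88.4 dB

88.4


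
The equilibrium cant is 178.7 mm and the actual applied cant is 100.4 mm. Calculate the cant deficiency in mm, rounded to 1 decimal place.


Cant deficiency = equilibrium cant - actual cant
CD = 178.7 - 100.4
CD = 78.3 mm

78.3


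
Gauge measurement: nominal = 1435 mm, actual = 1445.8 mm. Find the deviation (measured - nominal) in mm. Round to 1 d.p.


Deviation = measured - nominal
Deviation = 1445.8 - 1435
Deviation = 10.8 mm

10.8


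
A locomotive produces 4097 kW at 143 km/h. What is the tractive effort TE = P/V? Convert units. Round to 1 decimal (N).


Convert: P = 4097 kW = 4097000 W
V = 143 / 3.6 = 39.7222 m/s
TE = 4097000 / 39.7222
TE = 103141.3 N

103141.3


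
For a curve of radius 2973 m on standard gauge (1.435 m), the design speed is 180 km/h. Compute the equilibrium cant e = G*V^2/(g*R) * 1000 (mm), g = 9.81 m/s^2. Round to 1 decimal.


Convert speed: V = 180 / 3.6 = 50.0 m/s
Apply formula: e = 1.435 * 50.0^2 / (9.81 * 2973)
e = 1.435 * 2500.0 / 29165.13
e = 0.123006 m = 123.0 mm

123.0


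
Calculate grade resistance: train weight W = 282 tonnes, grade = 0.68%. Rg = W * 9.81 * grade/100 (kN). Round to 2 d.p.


Rg = W * 9.81 * grade / 100
Rg = 282 * 9.81 * 0.68 / 100
Rg = 2766.42 * 0.0068
Rg = 18.81 kN

18.81


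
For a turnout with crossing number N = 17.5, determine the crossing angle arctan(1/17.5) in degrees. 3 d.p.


1/N = 1/17.5 = 0.057143
angle = arctan(0.057143) = 0.057081 rad
angle = 0.057081 * 180/pi = 3.270 degrees

3.270


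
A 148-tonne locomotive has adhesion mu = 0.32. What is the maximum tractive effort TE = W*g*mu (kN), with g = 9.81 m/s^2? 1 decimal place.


TE_max = W * g * mu
TE_max = 148 * 9.81 * 0.32
TE_max = 1451.88 * 0.32
TE_max = 464.6 kN

464.6


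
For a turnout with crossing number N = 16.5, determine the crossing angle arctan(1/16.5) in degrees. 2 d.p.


1/N = 1/16.5 = 0.060606
angle = arctan(0.060606) = 0.060532 rad
angle = 0.060532 * 180/pi = 3.47 degrees

3.47


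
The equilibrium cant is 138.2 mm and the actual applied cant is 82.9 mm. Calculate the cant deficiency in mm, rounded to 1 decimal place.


Cant deficiency = equilibrium cant - actual cant
CD = 138.2 - 82.9
CD = 55.3 mm

55.3


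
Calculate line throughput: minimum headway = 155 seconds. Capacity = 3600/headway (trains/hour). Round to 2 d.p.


Capacity = 3600 / headway
Capacity = 3600 / 155
Capacity = 23.23 trains/hour

23.23


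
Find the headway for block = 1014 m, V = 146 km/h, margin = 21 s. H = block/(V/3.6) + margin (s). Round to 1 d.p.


V = 146 / 3.6 = 40.5556 m/s
Block traversal time = 1014 / 40.5556 = 25.0027 s
Headway = 25.0027 + 21
Headway = 46.0 s

46.0


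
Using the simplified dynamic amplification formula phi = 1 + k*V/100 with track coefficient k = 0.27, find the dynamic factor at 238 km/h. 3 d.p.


phi = 1 + k * V / 100
phi = 1 + 0.27 * 238 / 100
phi = 1 + 0.6426
phi = 1.643

1.643


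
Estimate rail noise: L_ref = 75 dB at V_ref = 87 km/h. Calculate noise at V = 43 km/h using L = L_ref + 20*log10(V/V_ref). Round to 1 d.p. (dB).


V/V_ref = 43 / 87 = 0.494253
log10(0.494253) = -0.306051
20 * -0.306051 = -6.121
L = 75 + -6.121 = 68.9 dB

68.9


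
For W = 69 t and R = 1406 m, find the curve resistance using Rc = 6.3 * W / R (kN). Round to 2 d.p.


Rc = 6.3 * W / R
Rc = 6.3 * 69 / 1406
Rc = 434.7 / 1406
Rc = 0.31 kN

0.31


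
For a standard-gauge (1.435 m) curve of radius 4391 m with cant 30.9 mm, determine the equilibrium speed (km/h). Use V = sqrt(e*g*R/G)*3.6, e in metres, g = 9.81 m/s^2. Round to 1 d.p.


Convert cant: e = 30.9 mm = 0.0309 m
V_ms = sqrt(0.0309 * 9.81 * 4391 / 1.435)
V_ms = sqrt(927.553616) = 30.4558 m/s
V = 30.4558 * 3.6 = 109.6 km/h

109.6


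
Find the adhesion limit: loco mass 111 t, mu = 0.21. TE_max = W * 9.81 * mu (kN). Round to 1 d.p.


TE_max = W * g * mu
TE_max = 111 * 9.81 * 0.21
TE_max = 1088.91 * 0.21
TE_max = 228.7 kN

228.7


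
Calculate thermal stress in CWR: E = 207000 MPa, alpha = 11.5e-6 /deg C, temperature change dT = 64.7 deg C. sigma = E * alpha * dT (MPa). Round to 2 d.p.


sigma = E * alpha * dT
sigma = 207000 * 11.5e-6 * 64.7
sigma = 2.3805 * 64.7
sigma = 154.02 MPa

154.02


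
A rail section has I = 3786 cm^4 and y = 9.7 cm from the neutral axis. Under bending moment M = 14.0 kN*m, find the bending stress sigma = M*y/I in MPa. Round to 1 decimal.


Convert units:
M = 14.0 kN*m = 14000000 N*mm
y = 9.7 cm = 97 mm
I = 3786 cm^4 = 37860000 mm^4
sigma = 14000000 * 97 / 37860000
sigma = 35.9 MPa

35.9


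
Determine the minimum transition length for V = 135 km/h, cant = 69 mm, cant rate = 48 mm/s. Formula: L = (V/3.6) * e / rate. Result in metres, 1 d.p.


Convert speed: V = 135 / 3.6 = 37.5 m/s
L = 37.5 * 69 / 48
L = 2587.5 / 48
L = 53.9 m

53.9


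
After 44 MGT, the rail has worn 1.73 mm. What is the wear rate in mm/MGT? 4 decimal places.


Wear rate = total wear / cumulative tonnage
Rate = 1.73 / 44
Rate = 0.0393 mm/MGT

0.0393


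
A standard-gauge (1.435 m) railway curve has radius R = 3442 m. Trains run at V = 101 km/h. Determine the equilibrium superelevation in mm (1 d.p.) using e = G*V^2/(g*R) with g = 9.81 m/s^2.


Convert speed: V = 101 / 3.6 = 28.0556 m/s
Apply formula: e = 1.435 * 28.0556^2 / (9.81 * 3442)
e = 1.435 * 787.1142 / 33766.02
e = 0.033451 m = 33.5 mm

33.5


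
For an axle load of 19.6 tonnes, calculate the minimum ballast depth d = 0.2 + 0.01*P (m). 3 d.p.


d = 0.2 + 0.01 * 19.6
d = 0.2 + 0.196
d = 0.396 m

0.396


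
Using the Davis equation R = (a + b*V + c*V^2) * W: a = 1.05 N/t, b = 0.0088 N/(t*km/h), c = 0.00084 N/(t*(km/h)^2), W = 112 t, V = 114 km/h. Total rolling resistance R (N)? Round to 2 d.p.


b*V = 0.0088 * 114 = 1.0032
c*V^2 = 0.00084 * 12996 = 10.91664
R_per_t = 1.05 + 1.0032 + 10.91664 = 12.96984 N/t
R_total = 12.96984 * 112 = 1452.62 N

1452.62


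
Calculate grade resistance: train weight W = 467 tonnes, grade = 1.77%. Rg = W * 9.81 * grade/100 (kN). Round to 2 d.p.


Rg = W * 9.81 * grade / 100
Rg = 467 * 9.81 * 1.77 / 100
Rg = 4581.27 * 0.0177
Rg = 81.09 kN

81.09


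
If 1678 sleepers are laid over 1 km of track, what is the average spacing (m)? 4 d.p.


Spacing = 1000 m / number of sleepers
Spacing = 1000 / 1678
Spacing = 0.5959 m

0.5959


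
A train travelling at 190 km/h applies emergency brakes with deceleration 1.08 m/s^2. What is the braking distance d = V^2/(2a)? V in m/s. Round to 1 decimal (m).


Convert speed: V = 190 / 3.6 = 52.7778 m/s
V^2 = 2785.4938
d = 2785.4938 / (2 * 1.08)
d = 2785.4938 / 2.16
d = 1289.6 m

1289.6


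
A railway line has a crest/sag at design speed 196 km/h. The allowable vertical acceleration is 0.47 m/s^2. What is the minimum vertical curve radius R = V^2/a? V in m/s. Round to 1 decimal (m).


Convert speed: V = 196 / 3.6 = 54.4444 m/s
V^2 = 2964.1975 m^2/s^2
R_v = 2964.1975 / 0.47
R_v = 6306.8 m

6306.8


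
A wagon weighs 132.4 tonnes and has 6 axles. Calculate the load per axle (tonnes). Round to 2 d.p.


Load per axle = total weight / number of axles
Load = 132.4 / 6
Load = 22.07 tonnes

22.07


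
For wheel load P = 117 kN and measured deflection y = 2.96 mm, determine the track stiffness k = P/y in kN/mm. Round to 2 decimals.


Track stiffness k = P / y
k = 117 / 2.96
k = 39.53 kN/mm

39.53


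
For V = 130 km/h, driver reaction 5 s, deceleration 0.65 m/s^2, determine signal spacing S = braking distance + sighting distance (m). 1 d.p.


V = 130 / 3.6 = 36.1111 m/s
Braking distance = 36.1111^2 / (2*0.65) = 1003.0864 m
Sighting distance = 36.1111 * 5 = 180.5556 m
S = 1003.0864 + 180.5556 = 1183.6 m

1183.6


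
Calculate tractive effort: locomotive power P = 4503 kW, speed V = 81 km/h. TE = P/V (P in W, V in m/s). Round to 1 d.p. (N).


Convert: P = 4503 kW = 4503000 W
V = 81 / 3.6 = 22.5 m/s
TE = 4503000 / 22.5
TE = 200133.3 N

200133.3


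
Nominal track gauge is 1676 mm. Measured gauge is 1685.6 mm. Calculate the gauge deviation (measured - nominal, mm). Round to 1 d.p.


Deviation = measured - nominal
Deviation = 1685.6 - 1676
Deviation = 9.6 mm

9.6


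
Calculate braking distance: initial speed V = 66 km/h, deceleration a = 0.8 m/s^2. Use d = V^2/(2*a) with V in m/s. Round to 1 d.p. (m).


Convert speed: V = 66 / 3.6 = 18.3333 m/s
V^2 = 336.1111
d = 336.1111 / (2 * 0.8)
d = 336.1111 / 1.6
d = 210.1 m

210.1


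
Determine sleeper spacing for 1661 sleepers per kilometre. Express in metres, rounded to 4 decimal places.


Spacing = 1000 m / number of sleepers
Spacing = 1000 / 1661
Spacing = 0.6020 m

0.6020


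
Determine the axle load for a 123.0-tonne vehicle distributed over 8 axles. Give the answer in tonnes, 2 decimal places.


Load per axle = total weight / number of axles
Load = 123.0 / 8
Load = 15.38 tonnes

15.38


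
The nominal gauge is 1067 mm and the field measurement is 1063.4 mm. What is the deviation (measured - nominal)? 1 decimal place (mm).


Deviation = measured - nominal
Deviation = 1063.4 - 1067
Deviation = -3.6 mm

-3.6


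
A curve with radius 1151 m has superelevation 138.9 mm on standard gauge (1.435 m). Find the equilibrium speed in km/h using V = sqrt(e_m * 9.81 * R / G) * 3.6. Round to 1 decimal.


Convert cant: e = 138.9 mm = 0.1389 m
V_ms = sqrt(0.1389 * 9.81 * 1151 / 1.435)
V_ms = sqrt(1092.93586) = 33.0596 m/s
V = 33.0596 * 3.6 = 119.0 km/h

119.0


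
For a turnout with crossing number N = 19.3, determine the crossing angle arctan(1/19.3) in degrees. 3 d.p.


1/N = 1/19.3 = 0.051813
angle = arctan(0.051813) = 0.051767 rad
angle = 0.051767 * 180/pi = 2.966 degrees

2.966


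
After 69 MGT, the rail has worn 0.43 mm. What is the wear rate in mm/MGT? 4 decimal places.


Wear rate = total wear / cumulative tonnage
Rate = 0.43 / 69
Rate = 0.0062 mm/MGT

0.0062


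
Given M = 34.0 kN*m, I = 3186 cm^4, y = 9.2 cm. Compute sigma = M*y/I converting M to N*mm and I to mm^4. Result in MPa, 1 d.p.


Convert units:
M = 34.0 kN*m = 34000000 N*mm
y = 9.2 cm = 92 mm
I = 3186 cm^4 = 31860000 mm^4
sigma = 34000000 * 92 / 31860000
sigma = 98.2 MPa

98.2


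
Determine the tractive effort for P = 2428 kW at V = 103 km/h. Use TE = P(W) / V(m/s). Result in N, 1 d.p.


Convert: P = 2428 kW = 2428000 W
V = 103 / 3.6 = 28.6111 m/s
TE = 2428000 / 28.6111
TE = 84862.1 N

84862.1


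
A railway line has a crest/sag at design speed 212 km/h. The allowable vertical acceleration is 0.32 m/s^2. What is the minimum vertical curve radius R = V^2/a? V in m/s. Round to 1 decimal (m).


Convert speed: V = 212 / 3.6 = 58.8889 m/s
V^2 = 3467.9012 m^2/s^2
R_v = 3467.9012 / 0.32
R_v = 10837.2 m

10837.2


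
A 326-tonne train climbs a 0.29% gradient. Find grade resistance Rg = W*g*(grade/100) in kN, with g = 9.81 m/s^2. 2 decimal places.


Rg = W * 9.81 * grade / 100
Rg = 326 * 9.81 * 0.29 / 100
Rg = 3198.06 * 0.0029
Rg = 9.27 kN

9.27


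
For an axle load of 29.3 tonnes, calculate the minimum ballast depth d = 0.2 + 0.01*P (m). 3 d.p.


d = 0.2 + 0.01 * 29.3
d = 0.2 + 0.293
d = 0.493 m

0.493


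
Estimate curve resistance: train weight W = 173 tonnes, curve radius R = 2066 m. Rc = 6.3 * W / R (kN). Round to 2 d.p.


Rc = 6.3 * W / R
Rc = 6.3 * 173 / 2066
Rc = 1089.9 / 2066
Rc = 0.53 kN

0.53


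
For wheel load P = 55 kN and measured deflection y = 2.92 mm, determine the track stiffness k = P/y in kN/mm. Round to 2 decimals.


Track stiffness k = P / y
k = 55 / 2.92
k = 18.84 kN/mm

18.84


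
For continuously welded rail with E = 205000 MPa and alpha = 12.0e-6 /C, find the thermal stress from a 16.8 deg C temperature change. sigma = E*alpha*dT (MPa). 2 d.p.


sigma = E * alpha * dT
sigma = 205000 * 12.0e-6 * 16.8
sigma = 2.46 * 16.8
sigma = 41.33 MPa

41.33


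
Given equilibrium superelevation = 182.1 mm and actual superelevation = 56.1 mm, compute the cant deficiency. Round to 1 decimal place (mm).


Cant deficiency = equilibrium cant - actual cant
CD = 182.1 - 56.1
CD = 126.0 mm

126.0


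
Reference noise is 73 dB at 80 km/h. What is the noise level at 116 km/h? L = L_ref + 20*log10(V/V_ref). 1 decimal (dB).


V/V_ref = 116 / 80 = 1.45
log10(1.45) = 0.161368
20 * 0.161368 = 3.2274
L = 73 + 3.2274 = 76.2 dB

76.2


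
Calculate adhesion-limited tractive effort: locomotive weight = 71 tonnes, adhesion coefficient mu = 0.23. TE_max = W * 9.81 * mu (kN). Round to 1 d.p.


TE_max = W * g * mu
TE_max = 71 * 9.81 * 0.23
TE_max = 696.51 * 0.23
TE_max = 160.2 kN

160.2


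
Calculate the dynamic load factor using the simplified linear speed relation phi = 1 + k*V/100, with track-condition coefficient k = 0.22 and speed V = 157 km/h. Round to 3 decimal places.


phi = 1 + k * V / 100
phi = 1 + 0.22 * 157 / 100
phi = 1 + 0.3454
phi = 1.345

1.345


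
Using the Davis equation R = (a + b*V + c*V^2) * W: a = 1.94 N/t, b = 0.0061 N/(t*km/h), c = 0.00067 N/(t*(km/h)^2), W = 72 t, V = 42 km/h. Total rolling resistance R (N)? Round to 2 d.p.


b*V = 0.0061 * 42 = 0.2562
c*V^2 = 0.00067 * 1764 = 1.18188
R_per_t = 1.94 + 0.2562 + 1.18188 = 3.37808 N/t
R_total = 3.37808 * 72 = 243.22 N

243.22


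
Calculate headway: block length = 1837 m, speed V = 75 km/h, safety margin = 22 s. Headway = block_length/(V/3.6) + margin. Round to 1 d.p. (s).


V = 75 / 3.6 = 20.8333 m/s
Block traversal time = 1837 / 20.8333 = 88.176 s
Headway = 88.176 + 22
Headway = 110.2 s

110.2


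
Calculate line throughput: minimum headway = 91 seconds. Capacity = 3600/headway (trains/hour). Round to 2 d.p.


Capacity = 3600 / headway
Capacity = 3600 / 91
Capacity = 39.56 trains/hour

39.56


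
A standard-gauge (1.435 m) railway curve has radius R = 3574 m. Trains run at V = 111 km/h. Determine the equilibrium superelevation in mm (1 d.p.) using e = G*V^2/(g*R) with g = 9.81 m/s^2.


Convert speed: V = 111 / 3.6 = 30.8333 m/s
Apply formula: e = 1.435 * 30.8333^2 / (9.81 * 3574)
e = 1.435 * 950.6944 / 35060.94
e = 0.038911 m = 38.9 mm

38.9


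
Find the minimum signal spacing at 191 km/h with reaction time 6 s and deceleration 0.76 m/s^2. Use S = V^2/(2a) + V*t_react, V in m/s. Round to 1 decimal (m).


V = 191 / 3.6 = 53.0556 m/s
Braking distance = 53.0556^2 / (2*0.76) = 1851.9026 m
Sighting distance = 53.0556 * 6 = 318.3333 m
S = 1851.9026 + 318.3333 = 2170.2 m

2170.2


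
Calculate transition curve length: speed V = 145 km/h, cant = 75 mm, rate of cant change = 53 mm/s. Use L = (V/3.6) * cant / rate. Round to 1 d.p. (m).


Convert speed: V = 145 / 3.6 = 40.2778 m/s
L = 40.2778 * 75 / 53
L = 3020.8333 / 53
L = 57.0 m

57.0


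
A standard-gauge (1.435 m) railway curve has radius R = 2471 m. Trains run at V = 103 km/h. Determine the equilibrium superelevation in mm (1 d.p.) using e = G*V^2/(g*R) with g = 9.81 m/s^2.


Convert speed: V = 103 / 3.6 = 28.6111 m/s
Apply formula: e = 1.435 * 28.6111^2 / (9.81 * 2471)
e = 1.435 * 818.5957 / 24240.51
e = 0.04846 m = 48.5 mm

48.5


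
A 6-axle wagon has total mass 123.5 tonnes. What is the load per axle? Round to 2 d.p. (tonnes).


Load per axle = total weight / number of axles
Load = 123.5 / 6
Load = 20.58 tonnes

20.58


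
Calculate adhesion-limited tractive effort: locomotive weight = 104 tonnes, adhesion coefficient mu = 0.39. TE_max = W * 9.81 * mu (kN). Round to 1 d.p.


TE_max = W * g * mu
TE_max = 104 * 9.81 * 0.39
TE_max = 1020.24 * 0.39
TE_max = 397.9 kN

397.9


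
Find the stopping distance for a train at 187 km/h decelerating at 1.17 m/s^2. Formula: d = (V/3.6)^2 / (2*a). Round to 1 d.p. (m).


Convert speed: V = 187 / 3.6 = 51.9444 m/s
V^2 = 2698.2253
d = 2698.2253 / (2 * 1.17)
d = 2698.2253 / 2.34
d = 1153.1 m

1153.1


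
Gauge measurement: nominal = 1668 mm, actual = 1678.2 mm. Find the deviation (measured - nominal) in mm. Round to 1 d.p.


Deviation = measured - nominal
Deviation = 1678.2 - 1668
Deviation = 10.2 mm

10.2


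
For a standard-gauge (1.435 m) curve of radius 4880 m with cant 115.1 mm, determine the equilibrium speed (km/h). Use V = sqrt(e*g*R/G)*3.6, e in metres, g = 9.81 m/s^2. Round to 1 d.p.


Convert cant: e = 115.1 mm = 0.1151 m
V_ms = sqrt(0.1151 * 9.81 * 4880 / 1.435)
V_ms = sqrt(3839.832251) = 61.9664 m/s
V = 61.9664 * 3.6 = 223.1 km/h

223.1


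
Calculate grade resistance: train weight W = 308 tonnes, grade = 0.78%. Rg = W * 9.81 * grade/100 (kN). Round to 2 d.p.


Rg = W * 9.81 * grade / 100
Rg = 308 * 9.81 * 0.78 / 100
Rg = 3021.48 * 0.0078
Rg = 23.57 kN

23.57


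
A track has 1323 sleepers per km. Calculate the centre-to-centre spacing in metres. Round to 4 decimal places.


Spacing = 1000 m / number of sleepers
Spacing = 1000 / 1323
Spacing = 0.7559 m

0.7559


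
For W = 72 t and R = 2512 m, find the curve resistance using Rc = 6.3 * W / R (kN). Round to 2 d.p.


Rc = 6.3 * W / R
Rc = 6.3 * 72 / 2512
Rc = 453.6 / 2512
Rc = 0.18 kN

0.18


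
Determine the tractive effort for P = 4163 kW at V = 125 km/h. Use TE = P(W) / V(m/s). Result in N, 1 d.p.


Convert: P = 4163 kW = 4163000 W
V = 125 / 3.6 = 34.7222 m/s
TE = 4163000 / 34.7222
TE = 119894.4 N

119894.4


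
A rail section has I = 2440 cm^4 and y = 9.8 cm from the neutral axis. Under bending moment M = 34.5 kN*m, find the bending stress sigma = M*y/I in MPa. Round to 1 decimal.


Convert units:
M = 34.5 kN*m = 34500000 N*mm
y = 9.8 cm = 98 mm
I = 2440 cm^4 = 24400000 mm^4
sigma = 34500000 * 98 / 24400000
sigma = 138.6 MPa

138.6


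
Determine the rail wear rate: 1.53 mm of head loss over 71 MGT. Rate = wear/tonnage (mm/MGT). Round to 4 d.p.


Wear rate = total wear / cumulative tonnage
Rate = 1.53 / 71
Rate = 0.0215 mm/MGT

0.0215


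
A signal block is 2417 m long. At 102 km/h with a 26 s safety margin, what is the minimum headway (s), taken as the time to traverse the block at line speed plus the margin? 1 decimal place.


V = 102 / 3.6 = 28.3333 m/s
Block traversal time = 2417 / 28.3333 = 85.3059 s
Headway = 85.3059 + 26
Headway = 111.3 s

111.3


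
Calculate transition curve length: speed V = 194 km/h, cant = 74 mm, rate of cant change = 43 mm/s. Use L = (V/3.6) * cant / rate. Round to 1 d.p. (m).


Convert speed: V = 194 / 3.6 = 53.8889 m/s
L = 53.8889 * 74 / 43
L = 3987.7778 / 43
L = 92.7 m

92.7


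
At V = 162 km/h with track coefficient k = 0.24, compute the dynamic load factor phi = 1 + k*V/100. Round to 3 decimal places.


phi = 1 + k * V / 100
phi = 1 + 0.24 * 162 / 100
phi = 1 + 0.3888
phi = 1.389

1.389


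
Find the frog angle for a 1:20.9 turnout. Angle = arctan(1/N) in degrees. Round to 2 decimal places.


1/N = 1/20.9 = 0.047847
angle = arctan(0.047847) = 0.04781 rad
angle = 0.04781 * 180/pi = 2.74 degrees

2.74


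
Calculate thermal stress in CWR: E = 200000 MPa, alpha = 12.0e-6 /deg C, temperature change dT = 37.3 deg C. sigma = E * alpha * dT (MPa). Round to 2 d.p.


sigma = E * alpha * dT
sigma = 200000 * 12.0e-6 * 37.3
sigma = 2.4 * 37.3
sigma = 89.52 MPa

89.52


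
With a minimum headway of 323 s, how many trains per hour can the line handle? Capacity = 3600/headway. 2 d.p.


Capacity = 3600 / headway
Capacity = 3600 / 323
Capacity = 11.15 trains/hour

11.15


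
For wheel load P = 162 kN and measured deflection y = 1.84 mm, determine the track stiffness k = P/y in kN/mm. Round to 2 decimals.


Track stiffness k = P / y
k = 162 / 1.84
k = 88.04 kN/mm

88.04


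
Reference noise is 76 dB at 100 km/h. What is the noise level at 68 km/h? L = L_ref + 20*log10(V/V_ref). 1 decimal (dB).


V/V_ref = 68 / 100 = 0.68
log10(0.68) = -0.167491
20 * -0.167491 = -3.3498
L = 76 + -3.3498 = 72.7 dB

72.7


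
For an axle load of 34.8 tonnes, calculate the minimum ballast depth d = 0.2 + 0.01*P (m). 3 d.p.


d = 0.2 + 0.01 * 34.8
d = 0.2 + 0.348
d = 0.548 m

0.548


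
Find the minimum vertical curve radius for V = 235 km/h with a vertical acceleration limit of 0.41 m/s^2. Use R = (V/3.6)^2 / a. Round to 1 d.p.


Convert speed: V = 235 / 3.6 = 65.2778 m/s
V^2 = 4261.1883 m^2/s^2
R_v = 4261.1883 / 0.41
R_v = 10393.1 m

10393.1


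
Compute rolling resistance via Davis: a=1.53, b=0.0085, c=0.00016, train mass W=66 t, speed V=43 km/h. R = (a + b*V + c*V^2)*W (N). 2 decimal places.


b*V = 0.0085 * 43 = 0.3655
c*V^2 = 0.00016 * 1849 = 0.29584
R_per_t = 1.53 + 0.3655 + 0.29584 = 2.19134 N/t
R_total = 2.19134 * 66 = 144.63 N

144.63


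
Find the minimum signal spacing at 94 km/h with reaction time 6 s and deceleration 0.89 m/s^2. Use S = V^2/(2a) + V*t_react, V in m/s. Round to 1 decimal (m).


V = 94 / 3.6 = 26.1111 m/s
Braking distance = 26.1111^2 / (2*0.89) = 383.0282 m
Sighting distance = 26.1111 * 6 = 156.6667 m
S = 383.0282 + 156.6667 = 539.7 m

539.7


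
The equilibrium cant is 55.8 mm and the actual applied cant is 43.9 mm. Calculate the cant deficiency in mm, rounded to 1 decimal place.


Cant deficiency = equilibrium cant - actual cant
CD = 55.8 - 43.9
CD = 11.9 mm

11.9


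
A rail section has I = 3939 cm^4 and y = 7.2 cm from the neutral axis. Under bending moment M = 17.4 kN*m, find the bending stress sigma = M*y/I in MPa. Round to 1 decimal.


Convert units:
M = 17.4 kN*m = 17400000 N*mm
y = 7.2 cm = 72 mm
I = 3939 cm^4 = 39390000 mm^4
sigma = 17400000 * 72 / 39390000
sigma = 31.8 MPa

31.8


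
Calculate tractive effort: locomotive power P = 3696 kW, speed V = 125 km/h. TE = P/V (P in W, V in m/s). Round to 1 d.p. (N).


Convert: P = 3696 kW = 3696000 W
V = 125 / 3.6 = 34.7222 m/s
TE = 3696000 / 34.7222
TE = 106444.8 N

106444.8


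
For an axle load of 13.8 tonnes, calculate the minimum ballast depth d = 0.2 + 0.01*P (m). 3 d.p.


d = 0.2 + 0.01 * 13.8
d = 0.2 + 0.138
d = 0.338 m

0.338


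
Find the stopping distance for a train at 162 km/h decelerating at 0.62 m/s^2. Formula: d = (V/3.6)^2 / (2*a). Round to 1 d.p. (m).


Convert speed: V = 162 / 3.6 = 45.0 m/s
V^2 = 2025.0
d = 2025.0 / (2 * 0.62)
d = 2025.0 / 1.24
d = 1633.1 m

1633.1


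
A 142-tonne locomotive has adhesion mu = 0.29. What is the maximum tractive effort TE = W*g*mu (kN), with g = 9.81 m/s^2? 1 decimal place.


TE_max = W * g * mu
TE_max = 142 * 9.81 * 0.29
TE_max = 1393.02 * 0.29
TE_max = 404.0 kN

404.0


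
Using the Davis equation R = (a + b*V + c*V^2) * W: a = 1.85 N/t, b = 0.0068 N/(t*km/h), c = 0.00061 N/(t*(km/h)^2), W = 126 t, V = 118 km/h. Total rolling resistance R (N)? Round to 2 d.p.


b*V = 0.0068 * 118 = 0.8024
c*V^2 = 0.00061 * 13924 = 8.49364
R_per_t = 1.85 + 0.8024 + 8.49364 = 11.14604 N/t
R_total = 11.14604 * 126 = 1404.40 N

1404.40


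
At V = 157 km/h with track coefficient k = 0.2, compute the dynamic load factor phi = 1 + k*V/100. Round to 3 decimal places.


phi = 1 + k * V / 100
phi = 1 + 0.2 * 157 / 100
phi = 1 + 0.314
phi = 1.314

1.314


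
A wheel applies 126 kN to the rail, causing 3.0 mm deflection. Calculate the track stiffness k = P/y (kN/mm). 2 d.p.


Track stiffness k = P / y
k = 126 / 3.0
k = 42.00 kN/mm

42.00


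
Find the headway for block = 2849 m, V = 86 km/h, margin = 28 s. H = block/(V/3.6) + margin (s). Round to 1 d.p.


V = 86 / 3.6 = 23.8889 m/s
Block traversal time = 2849 / 23.8889 = 119.2605 s
Headway = 119.2605 + 28
Headway = 147.3 s

147.3


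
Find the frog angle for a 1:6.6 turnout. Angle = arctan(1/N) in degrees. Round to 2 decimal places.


1/N = 1/6.6 = 0.151515
angle = arctan(0.151515) = 0.150371 rad
angle = 0.150371 * 180/pi = 8.62 degrees

8.62


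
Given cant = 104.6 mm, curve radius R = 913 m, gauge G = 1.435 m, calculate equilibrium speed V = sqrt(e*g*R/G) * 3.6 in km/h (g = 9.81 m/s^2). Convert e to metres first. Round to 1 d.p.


Convert cant: e = 104.6 mm = 0.1046 m
V_ms = sqrt(0.1046 * 9.81 * 913 / 1.435)
V_ms = sqrt(652.85926) = 25.5511 m/s
V = 25.5511 * 3.6 = 92.0 km/h

92.0


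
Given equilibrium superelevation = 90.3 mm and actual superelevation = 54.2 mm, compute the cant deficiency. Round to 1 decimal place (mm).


Cant deficiency = equilibrium cant - actual cant
CD = 90.3 - 54.2
CD = 36.1 mm

36.1


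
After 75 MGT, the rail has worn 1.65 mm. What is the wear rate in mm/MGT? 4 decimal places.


Wear rate = total wear / cumulative tonnage
Rate = 1.65 / 75
Rate = 0.0220 mm/MGT

0.0220


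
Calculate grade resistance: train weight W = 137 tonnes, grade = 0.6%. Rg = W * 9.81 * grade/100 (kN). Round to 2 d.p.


Rg = W * 9.81 * grade / 100
Rg = 137 * 9.81 * 0.6 / 100
Rg = 1343.97 * 0.006
Rg = 8.06 kN

8.06


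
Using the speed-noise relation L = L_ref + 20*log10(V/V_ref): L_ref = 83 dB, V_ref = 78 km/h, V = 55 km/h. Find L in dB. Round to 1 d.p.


V/V_ref = 55 / 78 = 0.705128
log10(0.705128) = -0.151732
20 * -0.151732 = -3.0346
L = 83 + -3.0346 = 80.0 dB

80.0


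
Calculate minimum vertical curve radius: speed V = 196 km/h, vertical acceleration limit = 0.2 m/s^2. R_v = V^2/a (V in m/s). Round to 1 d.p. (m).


Convert speed: V = 196 / 3.6 = 54.4444 m/s
V^2 = 2964.1975 m^2/s^2
R_v = 2964.1975 / 0.2
R_v = 14821.0 m

14821.0


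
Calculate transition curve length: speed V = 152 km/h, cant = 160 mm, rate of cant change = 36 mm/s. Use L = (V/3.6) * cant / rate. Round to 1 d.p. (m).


Convert speed: V = 152 / 3.6 = 42.2222 m/s
L = 42.2222 * 160 / 36
L = 6755.5556 / 36
L = 187.7 m

187.7


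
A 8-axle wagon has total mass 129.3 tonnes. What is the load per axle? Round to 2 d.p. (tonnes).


Load per axle = total weight / number of axles
Load = 129.3 / 8
Load = 16.16 tonnes

16.16


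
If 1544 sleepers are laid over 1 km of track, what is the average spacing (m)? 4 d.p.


Spacing = 1000 m / number of sleepers
Spacing = 1000 / 1544
Spacing = 0.6477 m

0.6477


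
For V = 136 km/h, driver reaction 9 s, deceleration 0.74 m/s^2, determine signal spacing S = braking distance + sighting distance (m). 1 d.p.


V = 136 / 3.6 = 37.7778 m/s
Braking distance = 37.7778^2 / (2*0.74) = 964.2976 m
Sighting distance = 37.7778 * 9 = 340.0 m
S = 964.2976 + 340.0 = 1304.3 m

1304.3


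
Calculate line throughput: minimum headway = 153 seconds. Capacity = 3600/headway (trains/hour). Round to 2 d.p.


Capacity = 3600 / headway
Capacity = 3600 / 153
Capacity = 23.53 trains/hour

23.53


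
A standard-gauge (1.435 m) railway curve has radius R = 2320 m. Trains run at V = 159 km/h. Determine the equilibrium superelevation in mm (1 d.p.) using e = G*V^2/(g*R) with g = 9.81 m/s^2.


Convert speed: V = 159 / 3.6 = 44.1667 m/s
Apply formula: e = 1.435 * 44.1667^2 / (9.81 * 2320)
e = 1.435 * 1950.6944 / 22759.2
e = 0.122994 m = 123.0 mm

123.0


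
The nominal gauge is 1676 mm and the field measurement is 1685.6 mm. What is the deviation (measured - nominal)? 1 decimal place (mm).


Deviation = measured - nominal
Deviation = 1685.6 - 1676
Deviation = 9.6 mm

9.6


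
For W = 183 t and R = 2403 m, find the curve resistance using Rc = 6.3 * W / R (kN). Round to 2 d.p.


Rc = 6.3 * W / R
Rc = 6.3 * 183 / 2403
Rc = 1152.9 / 2403
Rc = 0.48 kN

0.48


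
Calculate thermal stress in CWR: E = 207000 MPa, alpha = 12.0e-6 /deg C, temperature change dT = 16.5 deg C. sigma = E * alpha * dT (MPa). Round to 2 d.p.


sigma = E * alpha * dT
sigma = 207000 * 12.0e-6 * 16.5
sigma = 2.484 * 16.5
sigma = 40.99 MPa

40.99


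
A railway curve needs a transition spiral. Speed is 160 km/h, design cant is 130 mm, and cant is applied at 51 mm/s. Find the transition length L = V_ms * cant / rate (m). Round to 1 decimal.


Convert speed: V = 160 / 3.6 = 44.4444 m/s
L = 44.4444 * 130 / 51
L = 5777.7778 / 51
L = 113.3 m

113.3


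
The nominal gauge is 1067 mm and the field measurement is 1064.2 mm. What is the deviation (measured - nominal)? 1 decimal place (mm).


Deviation = measured - nominal
Deviation = 1064.2 - 1067
Deviation = -2.8 mm

-2.8


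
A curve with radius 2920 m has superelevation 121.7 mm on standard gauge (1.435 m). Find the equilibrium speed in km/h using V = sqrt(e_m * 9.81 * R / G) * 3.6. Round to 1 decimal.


Convert cant: e = 121.7 mm = 0.1217 m
V_ms = sqrt(0.1217 * 9.81 * 2920 / 1.435)
V_ms = sqrt(2429.352502) = 49.2885 m/s
V = 49.2885 * 3.6 = 177.4 km/h

177.4
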